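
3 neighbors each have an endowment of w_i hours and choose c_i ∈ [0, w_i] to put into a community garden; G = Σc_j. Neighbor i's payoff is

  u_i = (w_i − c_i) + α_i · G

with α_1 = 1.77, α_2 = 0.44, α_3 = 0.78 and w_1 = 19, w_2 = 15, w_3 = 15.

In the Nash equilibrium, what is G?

∂u_i/∂c_i = α_i − 1, so neighbor i contributes w_i if α_i > 1, else 0.
α_i > 1 for i ∈ {1}; NE contributions (19, 0, 0), G = 19.

19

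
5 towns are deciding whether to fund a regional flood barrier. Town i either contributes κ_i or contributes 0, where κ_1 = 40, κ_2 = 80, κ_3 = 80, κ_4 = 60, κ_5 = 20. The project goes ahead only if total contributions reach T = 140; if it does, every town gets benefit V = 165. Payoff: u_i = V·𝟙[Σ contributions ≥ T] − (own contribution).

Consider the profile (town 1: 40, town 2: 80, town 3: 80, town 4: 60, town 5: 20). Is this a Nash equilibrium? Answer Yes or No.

Total = 280 ≥ 140: provided.
Town 1 (pledges 40, payoff 125): dropping to 0 → total 240, payoff 165. Profitable deviation.

No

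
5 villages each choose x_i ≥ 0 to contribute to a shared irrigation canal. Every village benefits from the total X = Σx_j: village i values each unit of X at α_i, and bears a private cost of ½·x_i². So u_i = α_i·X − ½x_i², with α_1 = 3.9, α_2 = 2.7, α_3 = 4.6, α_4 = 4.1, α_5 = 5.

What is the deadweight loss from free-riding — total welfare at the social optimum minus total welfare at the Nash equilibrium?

Village i's FOC: ∂u_i/∂x_i = α_i − x_i = 0, so x_i* = α_i.
NE contributions = (3.9, 2.7, 4.6, 4.1, 5); X = 20.3.
W^NE = (Σα)·X − ½Σα_i² = 20.3² − ½·85.47 = 369.355.
Planner sets x_i = Σα_j = 20.3 for every i, so X^SO = 5·20.3 = 101.5.
W^SO = (Σα)·X^SO − ½·5·(Σα)² = (5/2)·20.3² = 1030.225.
Deadweight loss = W^SO − W^NE = 660.87.

660.87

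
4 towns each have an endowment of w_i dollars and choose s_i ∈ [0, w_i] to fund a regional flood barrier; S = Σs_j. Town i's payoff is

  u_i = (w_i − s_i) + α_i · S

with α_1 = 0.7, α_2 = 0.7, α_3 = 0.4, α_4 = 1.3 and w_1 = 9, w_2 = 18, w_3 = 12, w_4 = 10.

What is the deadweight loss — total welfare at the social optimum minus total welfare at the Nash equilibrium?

81.9

∂u_i/∂s_i = α_i − 1, so town i contributes w_i if α_i > 1, else 0.
α_i > 1 for i ∈ {4}; NE contributions (0, 0, 0, 10), S = 10.
W^NE = Σw_i − S^NE + (Σα_i)·S^NE = 49 + 2.1·10 = 70.
Planner: ∂(Σu_j)/∂s_i = Σα_j − 1 = 2.1 > 0, so everyone contributes w_i; S^SO = 49, W^SO = 49 + 2.1·49 = 151.9.
Deadweight loss = 81.9.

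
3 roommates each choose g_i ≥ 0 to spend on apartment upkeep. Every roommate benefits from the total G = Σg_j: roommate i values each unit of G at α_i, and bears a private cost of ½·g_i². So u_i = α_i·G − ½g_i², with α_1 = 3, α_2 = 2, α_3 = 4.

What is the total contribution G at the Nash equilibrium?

9

Roommate i's FOC: ∂u_i/∂g_i = α_i − g_i = 0, so g_i* = α_i.
NE contributions = (3, 2, 4); G = 9.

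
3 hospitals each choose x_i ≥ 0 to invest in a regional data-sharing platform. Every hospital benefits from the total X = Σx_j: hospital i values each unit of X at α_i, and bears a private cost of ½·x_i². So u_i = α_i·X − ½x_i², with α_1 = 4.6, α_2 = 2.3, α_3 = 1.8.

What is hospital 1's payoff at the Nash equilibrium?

29.44

Hospital i's FOC: ∂u_i/∂x_i = α_i − x_i = 0, so x_i* = α_i.
NE contributions = (4.6, 2.3, 1.8); X = 8.7.
u_1 = α_1·X − ½·(x_1)² = 4.6·8.7 − ½·4.6² = 29.44.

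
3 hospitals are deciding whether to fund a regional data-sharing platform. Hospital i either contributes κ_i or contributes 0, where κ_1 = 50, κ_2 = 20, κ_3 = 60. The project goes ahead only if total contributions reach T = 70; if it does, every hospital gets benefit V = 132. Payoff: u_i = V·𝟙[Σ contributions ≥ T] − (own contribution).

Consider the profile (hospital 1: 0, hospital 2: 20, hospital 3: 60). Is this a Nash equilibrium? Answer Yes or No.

Yes

Total = 80 ≥ 70: provided.
Hospital 1 (pledges 0, payoff 132): pledging 50 → total 130, payoff 82. No gain.
Hospital 2 (pledges 20, payoff 112): dropping to 0 → total 60, payoff 0. No gain.
Hospital 3 (pledges 60, payoff 72): dropping to 0 → total 20, payoff 0. No gain.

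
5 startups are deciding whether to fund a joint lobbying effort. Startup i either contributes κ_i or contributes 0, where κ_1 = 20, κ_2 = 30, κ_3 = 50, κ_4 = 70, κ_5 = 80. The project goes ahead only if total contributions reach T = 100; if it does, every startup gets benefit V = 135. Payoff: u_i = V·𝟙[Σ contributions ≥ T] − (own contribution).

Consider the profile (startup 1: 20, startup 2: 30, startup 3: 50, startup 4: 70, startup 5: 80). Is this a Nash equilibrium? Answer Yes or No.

Total = 250 ≥ 100: provided.
Startup 1 (pledges 20, payoff 115): dropping to 0 → total 230, payoff 135. Profitable deviation.

No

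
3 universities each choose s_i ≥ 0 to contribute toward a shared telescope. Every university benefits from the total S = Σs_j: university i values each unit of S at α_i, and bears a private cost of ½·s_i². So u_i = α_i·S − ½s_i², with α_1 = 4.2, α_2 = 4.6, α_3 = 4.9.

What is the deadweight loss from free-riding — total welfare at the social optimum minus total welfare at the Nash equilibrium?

University i's FOC: ∂u_i/∂s_i = α_i − s_i = 0, so s_i* = α_i.
NE contributions = (4.2, 4.6, 4.9); S = 13.7.
W^NE = (Σα)·S − ½Σα_i² = 13.7² − ½·62.81 = 156.285.
Planner sets s_i = Σα_j = 13.7 for every i, so S^SO = 3·13.7 = 41.1.
W^SO = (Σα)·S^SO − ½·3·(Σα)² = (3/2)·13.7² = 281.535.
Deadweight loss = W^SO − W^NE = 125.25.

125.25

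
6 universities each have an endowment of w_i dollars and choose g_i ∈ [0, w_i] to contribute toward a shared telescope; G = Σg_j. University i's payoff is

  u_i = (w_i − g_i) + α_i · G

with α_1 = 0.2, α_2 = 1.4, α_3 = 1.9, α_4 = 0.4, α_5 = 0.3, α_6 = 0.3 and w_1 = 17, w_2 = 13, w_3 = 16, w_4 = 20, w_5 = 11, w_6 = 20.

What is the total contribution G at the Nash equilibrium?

∂u_i/∂g_i = α_i − 1, so university i contributes w_i if α_i > 1, else 0.
α_i > 1 for i ∈ {2, 3}; NE contributions (0, 13, 16, 0, 0, 0), G = 29.

29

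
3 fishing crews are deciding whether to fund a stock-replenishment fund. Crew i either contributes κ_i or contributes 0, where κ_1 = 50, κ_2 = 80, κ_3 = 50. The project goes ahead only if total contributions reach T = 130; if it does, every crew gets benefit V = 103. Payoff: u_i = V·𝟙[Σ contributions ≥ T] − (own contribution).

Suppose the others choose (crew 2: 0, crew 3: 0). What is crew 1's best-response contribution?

0

Others' total = 0. Even contributing 50 gives 50 < 130: no benefit either way.
Best response: 0.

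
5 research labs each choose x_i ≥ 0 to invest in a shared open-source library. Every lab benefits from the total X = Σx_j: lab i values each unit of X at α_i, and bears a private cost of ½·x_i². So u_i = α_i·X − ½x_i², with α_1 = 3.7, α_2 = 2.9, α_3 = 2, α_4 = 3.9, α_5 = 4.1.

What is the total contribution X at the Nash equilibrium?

Lab i's FOC: ∂u_i/∂x_i = α_i − x_i = 0, so x_i* = α_i.
NE contributions = (3.7, 2.9, 2, 3.9, 4.1); X = 16.6.

16.6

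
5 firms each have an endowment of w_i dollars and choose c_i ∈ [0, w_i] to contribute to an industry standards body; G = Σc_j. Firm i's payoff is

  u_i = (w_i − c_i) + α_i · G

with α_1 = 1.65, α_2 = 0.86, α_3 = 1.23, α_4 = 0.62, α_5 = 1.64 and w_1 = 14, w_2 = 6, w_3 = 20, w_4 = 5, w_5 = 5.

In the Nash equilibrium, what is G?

∂u_i/∂c_i = α_i − 1, so firm i contributes w_i if α_i > 1, else 0.
α_i > 1 for i ∈ {1, 3, 5}; NE contributions (14, 0, 20, 0, 5), G = 39.

39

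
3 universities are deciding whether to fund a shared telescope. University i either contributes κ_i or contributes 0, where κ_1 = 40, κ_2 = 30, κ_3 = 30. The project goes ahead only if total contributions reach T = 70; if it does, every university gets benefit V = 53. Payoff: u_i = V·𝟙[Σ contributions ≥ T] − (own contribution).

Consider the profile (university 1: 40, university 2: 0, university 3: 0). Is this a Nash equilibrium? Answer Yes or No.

No

Total = 40 < 70: not provided.
University 1 (pledges 40, payoff -40): dropping to 0 → total 0, payoff 0. Profitable deviation.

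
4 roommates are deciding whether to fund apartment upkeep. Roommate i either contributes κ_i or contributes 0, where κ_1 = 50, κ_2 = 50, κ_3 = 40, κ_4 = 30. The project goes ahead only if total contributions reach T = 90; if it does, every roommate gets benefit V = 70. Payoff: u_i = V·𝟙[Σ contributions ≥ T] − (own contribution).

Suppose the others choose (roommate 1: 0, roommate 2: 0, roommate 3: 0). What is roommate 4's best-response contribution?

0

Others' total = 0. Even contributing 30 gives 30 < 90: no benefit either way.
Best response: 0.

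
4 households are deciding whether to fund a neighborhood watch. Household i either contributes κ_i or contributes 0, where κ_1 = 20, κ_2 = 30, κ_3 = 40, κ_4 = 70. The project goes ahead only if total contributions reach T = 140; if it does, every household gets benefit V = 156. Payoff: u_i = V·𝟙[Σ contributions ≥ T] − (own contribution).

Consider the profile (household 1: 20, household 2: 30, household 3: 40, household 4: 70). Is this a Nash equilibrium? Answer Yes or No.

Total = 160 ≥ 140: provided.
Household 1 (pledges 20, payoff 136): dropping to 0 → total 140, payoff 156. Profitable deviation.

No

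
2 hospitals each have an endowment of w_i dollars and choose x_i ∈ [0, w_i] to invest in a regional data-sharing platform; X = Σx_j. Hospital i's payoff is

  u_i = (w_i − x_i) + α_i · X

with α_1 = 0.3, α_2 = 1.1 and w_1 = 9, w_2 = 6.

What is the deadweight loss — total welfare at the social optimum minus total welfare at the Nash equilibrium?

∂u_i/∂x_i = α_i − 1, so hospital i contributes w_i if α_i > 1, else 0.
α_i > 1 for i ∈ {2}; NE contributions (0, 6), X = 6.
W^NE = Σw_i − X^NE + (Σα_i)·X^NE = 15 + 0.4·6 = 17.4.
Planner: ∂(Σu_j)/∂x_i = Σα_j − 1 = 0.4 > 0, so everyone contributes w_i; X^SO = 15, W^SO = 15 + 0.4·15 = 21.
Deadweight loss = 3.6.

3.6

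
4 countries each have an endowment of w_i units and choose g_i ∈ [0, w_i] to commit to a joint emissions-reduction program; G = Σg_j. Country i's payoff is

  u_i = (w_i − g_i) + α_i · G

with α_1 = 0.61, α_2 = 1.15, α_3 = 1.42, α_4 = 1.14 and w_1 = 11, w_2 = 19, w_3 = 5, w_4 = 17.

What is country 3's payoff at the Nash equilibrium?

58.22

∂u_i/∂g_i = α_i − 1, so country i contributes w_i if α_i > 1, else 0.
α_i > 1 for i ∈ {2, 3, 4}; NE contributions (0, 19, 5, 17), G = 41.
u_3 = (5 − 5) + 1.42·41 = 58.22.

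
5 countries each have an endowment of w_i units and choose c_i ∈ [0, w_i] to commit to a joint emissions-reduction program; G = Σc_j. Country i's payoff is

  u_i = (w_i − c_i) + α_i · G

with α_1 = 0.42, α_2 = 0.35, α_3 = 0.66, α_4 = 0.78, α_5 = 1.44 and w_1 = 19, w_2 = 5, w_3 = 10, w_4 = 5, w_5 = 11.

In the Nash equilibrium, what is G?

11

∂u_i/∂c_i = α_i − 1, so country i contributes w_i if α_i > 1, else 0.
α_i > 1 for i ∈ {5}; NE contributions (0, 0, 0, 0, 11), G = 11.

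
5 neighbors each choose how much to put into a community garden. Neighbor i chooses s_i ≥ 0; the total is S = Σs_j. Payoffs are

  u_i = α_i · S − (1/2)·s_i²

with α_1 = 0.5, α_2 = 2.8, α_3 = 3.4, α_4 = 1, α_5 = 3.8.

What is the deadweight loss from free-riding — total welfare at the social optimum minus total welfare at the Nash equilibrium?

Neighbor i's FOC: ∂u_i/∂s_i = α_i − s_i = 0, so s_i* = α_i.
NE contributions = (0.5, 2.8, 3.4, 1, 3.8); S = 11.5.
W^NE = (Σα)·S − ½Σα_i² = 11.5² − ½·35.09 = 114.705.
Planner sets s_i = Σα_j = 11.5 for every i, so S^SO = 5·11.5 = 57.5.
W^SO = (Σα)·S^SO − ½·5·(Σα)² = (5/2)·11.5² = 330.625.
Deadweight loss = W^SO − W^NE = 215.92.

215.92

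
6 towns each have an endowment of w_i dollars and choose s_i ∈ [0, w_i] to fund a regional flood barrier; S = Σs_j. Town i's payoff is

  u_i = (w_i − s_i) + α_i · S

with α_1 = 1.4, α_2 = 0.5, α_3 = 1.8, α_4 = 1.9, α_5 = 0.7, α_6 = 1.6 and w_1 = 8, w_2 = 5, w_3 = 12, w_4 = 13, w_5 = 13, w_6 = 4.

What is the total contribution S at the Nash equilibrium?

∂u_i/∂s_i = α_i − 1, so town i contributes w_i if α_i > 1, else 0.
α_i > 1 for i ∈ {1, 3, 4, 6}; NE contributions (8, 0, 12, 13, 0, 4), S = 37.

37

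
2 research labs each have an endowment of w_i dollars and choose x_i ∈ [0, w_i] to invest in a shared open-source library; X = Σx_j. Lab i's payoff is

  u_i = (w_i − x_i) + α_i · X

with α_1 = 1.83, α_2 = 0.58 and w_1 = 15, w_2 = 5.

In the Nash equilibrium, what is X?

∂u_i/∂x_i = α_i − 1, so lab i contributes w_i if α_i > 1, else 0.
α_i > 1 for i ∈ {1}; NE contributions (15, 0), X = 15.

15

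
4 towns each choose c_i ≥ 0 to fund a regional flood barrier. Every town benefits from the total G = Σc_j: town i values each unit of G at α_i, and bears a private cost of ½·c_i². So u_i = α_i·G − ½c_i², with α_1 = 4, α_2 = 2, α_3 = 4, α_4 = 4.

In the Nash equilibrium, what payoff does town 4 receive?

Town i's FOC: ∂u_i/∂c_i = α_i − c_i = 0, so c_i* = α_i.
NE contributions = (4, 2, 4, 4); G = 14.
u_4 = α_4·G − ½·(c_4)² = 4·14 − ½·4² = 48.

48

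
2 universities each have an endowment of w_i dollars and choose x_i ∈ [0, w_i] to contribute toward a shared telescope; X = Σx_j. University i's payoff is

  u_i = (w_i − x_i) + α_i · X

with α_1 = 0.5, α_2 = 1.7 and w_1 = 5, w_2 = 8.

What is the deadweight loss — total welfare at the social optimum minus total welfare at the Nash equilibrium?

6

∂u_i/∂x_i = α_i − 1, so university i contributes w_i if α_i > 1, else 0.
α_i > 1 for i ∈ {2}; NE contributions (0, 8), X = 8.
W^NE = Σw_i − X^NE + (Σα_i)·X^NE = 13 + 1.2·8 = 22.6.
Planner: ∂(Σu_j)/∂x_i = Σα_j − 1 = 1.2 > 0, so everyone contributes w_i; X^SO = 13, W^SO = 13 + 1.2·13 = 28.6.
Deadweight loss = 6.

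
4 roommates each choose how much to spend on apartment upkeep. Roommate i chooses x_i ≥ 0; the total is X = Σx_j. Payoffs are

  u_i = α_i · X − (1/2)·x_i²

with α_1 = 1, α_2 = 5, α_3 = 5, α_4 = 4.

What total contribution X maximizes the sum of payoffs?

60

Planner FOC: ∂(Σu_j)/∂x_i = (Σα_j) − x_i = 0, so x_i^SO = Σα_j = 15 for every i; X^SO = 60.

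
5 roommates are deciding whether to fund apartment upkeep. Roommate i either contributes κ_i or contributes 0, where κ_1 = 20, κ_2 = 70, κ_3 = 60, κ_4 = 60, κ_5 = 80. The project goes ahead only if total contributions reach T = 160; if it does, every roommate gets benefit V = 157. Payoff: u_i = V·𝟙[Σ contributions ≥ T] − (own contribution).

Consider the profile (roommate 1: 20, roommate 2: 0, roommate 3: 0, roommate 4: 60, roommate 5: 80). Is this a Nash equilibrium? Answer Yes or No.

Total = 160 ≥ 160: provided.
Roommate 1 (pledges 20, payoff 137): dropping to 0 → total 140, payoff 0. No gain.
Roommate 2 (pledges 0, payoff 157): pledging 70 → total 230, payoff 87. No gain.
Roommate 3 (pledges 0, payoff 157): pledging 60 → total 220, payoff 97. No gain.
Roommate 4 (pledges 60, payoff 97): dropping to 0 → total 100, payoff 0. No gain.
Roommate 5 (pledges 80, payoff 77): dropping to 0 → total 80, payoff 0. No gain.

Yes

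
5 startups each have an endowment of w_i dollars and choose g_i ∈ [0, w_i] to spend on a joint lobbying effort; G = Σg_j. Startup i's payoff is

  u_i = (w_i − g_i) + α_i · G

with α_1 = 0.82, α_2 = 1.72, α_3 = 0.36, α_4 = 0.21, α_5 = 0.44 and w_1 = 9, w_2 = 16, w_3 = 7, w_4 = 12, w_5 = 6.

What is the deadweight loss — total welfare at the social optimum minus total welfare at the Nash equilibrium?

86.7

∂u_i/∂g_i = α_i − 1, so startup i contributes w_i if α_i > 1, else 0.
α_i > 1 for i ∈ {2}; NE contributions (0, 16, 0, 0, 0), G = 16.
W^NE = Σw_i − G^NE + (Σα_i)·G^NE = 50 + 2.55·16 = 90.8.
Planner: ∂(Σu_j)/∂g_i = Σα_j − 1 = 2.55 > 0, so everyone contributes w_i; G^SO = 50, W^SO = 50 + 2.55·50 = 177.5.
Deadweight loss = 86.7.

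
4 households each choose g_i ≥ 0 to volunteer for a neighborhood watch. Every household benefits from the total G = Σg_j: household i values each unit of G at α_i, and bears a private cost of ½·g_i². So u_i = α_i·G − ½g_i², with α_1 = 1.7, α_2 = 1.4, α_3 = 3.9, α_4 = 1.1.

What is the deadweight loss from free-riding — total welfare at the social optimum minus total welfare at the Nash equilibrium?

Household i's FOC: ∂u_i/∂g_i = α_i − g_i = 0, so g_i* = α_i.
NE contributions = (1.7, 1.4, 3.9, 1.1); G = 8.1.
W^NE = (Σα)·G − ½Σα_i² = 8.1² − ½·21.27 = 54.975.
Planner sets g_i = Σα_j = 8.1 for every i, so G^SO = 4·8.1 = 32.4.
W^SO = (Σα)·G^SO − ½·4·(Σα)² = (4/2)·8.1² = 131.22.
Deadweight loss = W^SO − W^NE = 76.245.

76.245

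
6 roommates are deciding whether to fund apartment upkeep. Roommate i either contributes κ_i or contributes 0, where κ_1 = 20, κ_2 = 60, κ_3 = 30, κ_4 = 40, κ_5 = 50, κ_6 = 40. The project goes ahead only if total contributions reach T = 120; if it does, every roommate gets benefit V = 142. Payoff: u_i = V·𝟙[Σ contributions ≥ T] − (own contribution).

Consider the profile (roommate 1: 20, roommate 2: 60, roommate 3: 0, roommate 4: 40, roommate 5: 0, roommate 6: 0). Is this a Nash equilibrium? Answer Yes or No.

Yes

Total = 120 ≥ 120: provided.
Roommate 1 (pledges 20, payoff 122): dropping to 0 → total 100, payoff 0. No gain.
Roommate 2 (pledges 60, payoff 82): dropping to 0 → total 60, payoff 0. No gain.
Roommate 3 (pledges 0, payoff 142): pledging 30 → total 150, payoff 112. No gain.
Roommate 4 (pledges 40, payoff 102): dropping to 0 → total 80, payoff 0. No gain.
Roommate 5 (pledges 0, payoff 142): pledging 50 → total 170, payoff 92. No gain.
Roommate 6 (pledges 0, payoff 142): pledging 40 → total 160, payoff 102. No gain.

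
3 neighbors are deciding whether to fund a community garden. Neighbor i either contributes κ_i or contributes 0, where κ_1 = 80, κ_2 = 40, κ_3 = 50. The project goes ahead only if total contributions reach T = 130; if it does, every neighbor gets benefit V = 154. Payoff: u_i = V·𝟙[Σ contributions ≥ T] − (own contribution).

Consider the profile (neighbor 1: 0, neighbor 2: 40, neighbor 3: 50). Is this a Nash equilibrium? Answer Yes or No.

No

Total = 90 < 130: not provided.
Neighbor 1 (pledges 0, payoff 0): pledging 80 → total 170, payoff 74. Profitable deviation.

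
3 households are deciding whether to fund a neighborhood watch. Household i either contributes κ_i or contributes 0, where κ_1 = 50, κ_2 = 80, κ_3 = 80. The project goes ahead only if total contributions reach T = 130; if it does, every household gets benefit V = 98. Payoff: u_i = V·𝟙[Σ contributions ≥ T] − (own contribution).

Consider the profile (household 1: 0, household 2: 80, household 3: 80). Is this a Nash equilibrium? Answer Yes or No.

Total = 160 ≥ 130: provided.
Household 1 (pledges 0, payoff 98): pledging 50 → total 210, payoff 48. No gain.
Household 2 (pledges 80, payoff 18): dropping to 0 → total 80, payoff 0. No gain.
Household 3 (pledges 80, payoff 18): dropping to 0 → total 80, payoff 0. No gain.

Yes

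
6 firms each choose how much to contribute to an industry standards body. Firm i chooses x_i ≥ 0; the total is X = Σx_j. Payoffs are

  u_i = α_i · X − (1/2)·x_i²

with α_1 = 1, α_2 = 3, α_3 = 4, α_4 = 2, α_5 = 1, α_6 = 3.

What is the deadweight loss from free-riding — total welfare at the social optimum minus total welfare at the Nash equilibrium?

Firm i's FOC: ∂u_i/∂x_i = α_i − x_i = 0, so x_i* = α_i.
NE contributions = (1, 3, 4, 2, 1, 3); X = 14.
W^NE = (Σα)·X − ½Σα_i² = 14² − ½·40 = 176.
Planner sets x_i = Σα_j = 14 for every i, so X^SO = 6·14 = 84.
W^SO = (Σα)·X^SO − ½·6·(Σα)² = (6/2)·14² = 588.
Deadweight loss = W^SO − W^NE = 412.

412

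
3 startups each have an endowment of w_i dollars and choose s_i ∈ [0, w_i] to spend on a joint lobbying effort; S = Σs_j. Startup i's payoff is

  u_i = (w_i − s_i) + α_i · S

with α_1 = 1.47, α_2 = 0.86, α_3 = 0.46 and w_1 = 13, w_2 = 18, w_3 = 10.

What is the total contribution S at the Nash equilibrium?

∂u_i/∂s_i = α_i − 1, so startup i contributes w_i if α_i > 1, else 0.
α_i > 1 for i ∈ {1}; NE contributions (13, 0, 0), S = 13.

13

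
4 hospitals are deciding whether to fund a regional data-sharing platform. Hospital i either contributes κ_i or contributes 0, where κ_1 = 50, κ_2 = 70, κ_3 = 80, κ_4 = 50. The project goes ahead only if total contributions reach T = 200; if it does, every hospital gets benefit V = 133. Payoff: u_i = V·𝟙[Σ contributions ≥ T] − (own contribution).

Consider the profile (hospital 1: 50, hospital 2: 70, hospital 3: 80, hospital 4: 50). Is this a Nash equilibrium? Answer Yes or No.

No

Total = 250 ≥ 200: provided.
Hospital 1 (pledges 50, payoff 83): dropping to 0 → total 200, payoff 133. Profitable deviation.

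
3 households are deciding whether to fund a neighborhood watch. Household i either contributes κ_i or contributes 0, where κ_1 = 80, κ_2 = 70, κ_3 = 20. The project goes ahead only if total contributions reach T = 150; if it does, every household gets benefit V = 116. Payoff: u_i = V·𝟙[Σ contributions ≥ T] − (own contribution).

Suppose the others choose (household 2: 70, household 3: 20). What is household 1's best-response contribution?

Others' total = 90. Contributing 80 brings total to 170 ≥ 150: gain V − κ_1 = 36.
Best response: 80.

80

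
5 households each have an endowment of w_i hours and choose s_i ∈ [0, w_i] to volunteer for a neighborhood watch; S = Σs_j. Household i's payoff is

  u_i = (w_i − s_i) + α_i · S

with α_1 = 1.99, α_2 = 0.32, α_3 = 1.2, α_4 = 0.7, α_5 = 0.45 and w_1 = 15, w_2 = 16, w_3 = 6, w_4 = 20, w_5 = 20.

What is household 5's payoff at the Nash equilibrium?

∂u_i/∂s_i = α_i − 1, so household i contributes w_i if α_i > 1, else 0.
α_i > 1 for i ∈ {1, 3}; NE contributions (15, 0, 6, 0, 0), S = 21.
u_5 = (20 − 0) + 0.45·21 = 29.45.

29.45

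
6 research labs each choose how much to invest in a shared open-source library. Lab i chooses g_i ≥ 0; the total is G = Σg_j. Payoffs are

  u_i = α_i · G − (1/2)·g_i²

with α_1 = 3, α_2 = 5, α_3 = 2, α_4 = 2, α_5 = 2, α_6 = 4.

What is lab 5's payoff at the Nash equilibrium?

Lab i's FOC: ∂u_i/∂g_i = α_i − g_i = 0, so g_i* = α_i.
NE contributions = (3, 5, 2, 2, 2, 4); G = 18.
u_5 = α_5·G − ½·(g_5)² = 2·18 − ½·2² = 34.

34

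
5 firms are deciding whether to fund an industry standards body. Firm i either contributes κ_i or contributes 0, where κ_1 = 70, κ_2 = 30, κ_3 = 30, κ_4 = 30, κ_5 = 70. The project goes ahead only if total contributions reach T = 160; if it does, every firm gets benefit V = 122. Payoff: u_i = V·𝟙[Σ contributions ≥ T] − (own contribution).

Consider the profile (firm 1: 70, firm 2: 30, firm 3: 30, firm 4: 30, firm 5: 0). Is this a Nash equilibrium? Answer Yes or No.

Total = 160 ≥ 160: provided.
Firm 1 (pledges 70, payoff 52): dropping to 0 → total 90, payoff 0. No gain.
Firm 2 (pledges 30, payoff 92): dropping to 0 → total 130, payoff 0. No gain.
Firm 3 (pledges 30, payoff 92): dropping to 0 → total 130, payoff 0. No gain.
Firm 4 (pledges 30, payoff 92): dropping to 0 → total 130, payoff 0. No gain.
Firm 5 (pledges 0, payoff 122): pledging 70 → total 230, payoff 52. No gain.

Yes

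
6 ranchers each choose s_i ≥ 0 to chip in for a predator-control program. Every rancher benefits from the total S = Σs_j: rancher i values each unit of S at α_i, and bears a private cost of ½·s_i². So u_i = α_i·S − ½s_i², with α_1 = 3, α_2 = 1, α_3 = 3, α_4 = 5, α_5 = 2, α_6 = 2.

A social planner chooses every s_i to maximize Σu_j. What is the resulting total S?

96

Planner FOC: ∂(Σu_j)/∂s_i = (Σα_j) − s_i = 0, so s_i^SO = Σα_j = 16 for every i; S^SO = 96.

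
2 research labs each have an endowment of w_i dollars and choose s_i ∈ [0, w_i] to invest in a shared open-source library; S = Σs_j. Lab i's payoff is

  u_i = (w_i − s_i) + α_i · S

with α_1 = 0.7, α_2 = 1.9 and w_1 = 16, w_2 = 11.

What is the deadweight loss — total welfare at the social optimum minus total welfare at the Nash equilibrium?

∂u_i/∂s_i = α_i − 1, so lab i contributes w_i if α_i > 1, else 0.
α_i > 1 for i ∈ {2}; NE contributions (0, 11), S = 11.
W^NE = Σw_i − S^NE + (Σα_i)·S^NE = 27 + 1.6·11 = 44.6.
Planner: ∂(Σu_j)/∂s_i = Σα_j − 1 = 1.6 > 0, so everyone contributes w_i; S^SO = 27, W^SO = 27 + 1.6·27 = 70.2.
Deadweight loss = 25.6.

25.6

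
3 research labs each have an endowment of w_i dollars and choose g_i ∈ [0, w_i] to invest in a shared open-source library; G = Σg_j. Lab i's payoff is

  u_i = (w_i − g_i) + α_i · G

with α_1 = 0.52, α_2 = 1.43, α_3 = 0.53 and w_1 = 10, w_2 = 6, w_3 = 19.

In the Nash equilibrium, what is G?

6

∂u_i/∂g_i = α_i − 1, so lab i contributes w_i if α_i > 1, else 0.
α_i > 1 for i ∈ {2}; NE contributions (0, 6, 0), G = 6.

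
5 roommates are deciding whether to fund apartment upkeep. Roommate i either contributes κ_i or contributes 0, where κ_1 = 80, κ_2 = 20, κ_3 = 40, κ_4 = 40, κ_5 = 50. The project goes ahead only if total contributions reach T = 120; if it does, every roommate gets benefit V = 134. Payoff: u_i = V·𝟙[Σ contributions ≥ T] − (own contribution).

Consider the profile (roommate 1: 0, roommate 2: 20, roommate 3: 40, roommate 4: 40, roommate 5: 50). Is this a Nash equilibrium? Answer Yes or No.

Total = 150 ≥ 120: provided.
Roommate 1 (pledges 0, payoff 134): pledging 80 → total 230, payoff 54. No gain.
Roommate 2 (pledges 20, payoff 114): dropping to 0 → total 130, payoff 134. Profitable deviation.

No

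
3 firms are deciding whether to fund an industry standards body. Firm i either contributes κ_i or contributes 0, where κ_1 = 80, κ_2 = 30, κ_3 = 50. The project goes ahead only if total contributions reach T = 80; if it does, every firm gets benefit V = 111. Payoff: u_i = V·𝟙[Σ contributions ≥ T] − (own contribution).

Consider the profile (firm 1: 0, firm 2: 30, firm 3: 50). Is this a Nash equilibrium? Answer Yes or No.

Total = 80 ≥ 80: provided.
Firm 1 (pledges 0, payoff 111): pledging 80 → total 160, payoff 31. No gain.
Firm 2 (pledges 30, payoff 81): dropping to 0 → total 50, payoff 0. No gain.
Firm 3 (pledges 50, payoff 61): dropping to 0 → total 30, payoff 0. No gain.

Yes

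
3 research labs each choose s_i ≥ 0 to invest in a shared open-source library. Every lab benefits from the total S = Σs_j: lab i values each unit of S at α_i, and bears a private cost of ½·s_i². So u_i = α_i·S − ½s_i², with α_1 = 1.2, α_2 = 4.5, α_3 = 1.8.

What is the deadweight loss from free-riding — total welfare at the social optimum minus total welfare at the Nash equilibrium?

Lab i's FOC: ∂u_i/∂s_i = α_i − s_i = 0, so s_i* = α_i.
NE contributions = (1.2, 4.5, 1.8); S = 7.5.
W^NE = (Σα)·S − ½Σα_i² = 7.5² − ½·24.93 = 43.785.
Planner sets s_i = Σα_j = 7.5 for every i, so S^SO = 3·7.5 = 22.5.
W^SO = (Σα)·S^SO − ½·3·(Σα)² = (3/2)·7.5² = 84.375.
Deadweight loss = W^SO − W^NE = 40.59.

40.59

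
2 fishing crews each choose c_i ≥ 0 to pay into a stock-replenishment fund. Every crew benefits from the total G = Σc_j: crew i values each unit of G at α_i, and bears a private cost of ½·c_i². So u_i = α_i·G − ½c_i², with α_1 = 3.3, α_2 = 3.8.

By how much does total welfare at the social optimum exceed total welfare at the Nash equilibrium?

Crew i's FOC: ∂u_i/∂c_i = α_i − c_i = 0, so c_i* = α_i.
NE contributions = (3.3, 3.8); G = 7.1.
W^NE = (Σα)·G − ½Σα_i² = 7.1² − ½·25.33 = 37.745.
Planner sets c_i = Σα_j = 7.1 for every i, so G^SO = 2·7.1 = 14.2.
W^SO = (Σα)·G^SO − ½·2·(Σα)² = (2/2)·7.1² = 50.41.
Deadweight loss = W^SO − W^NE = 12.665.

12.665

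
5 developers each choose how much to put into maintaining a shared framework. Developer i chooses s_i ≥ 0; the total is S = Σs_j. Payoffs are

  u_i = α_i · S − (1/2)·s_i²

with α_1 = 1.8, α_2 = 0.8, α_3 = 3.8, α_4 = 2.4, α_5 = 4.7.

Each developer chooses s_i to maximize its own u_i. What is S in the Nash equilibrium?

13.5

Developer i's FOC: ∂u_i/∂s_i = α_i − s_i = 0, so s_i* = α_i.
NE contributions = (1.8, 0.8, 3.8, 2.4, 4.7); S = 13.5.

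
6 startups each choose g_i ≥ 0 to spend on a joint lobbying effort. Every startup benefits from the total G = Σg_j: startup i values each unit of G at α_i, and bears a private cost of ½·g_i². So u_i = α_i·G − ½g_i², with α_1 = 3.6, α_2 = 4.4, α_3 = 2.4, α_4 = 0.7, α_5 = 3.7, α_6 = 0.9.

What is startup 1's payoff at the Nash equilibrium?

Startup i's FOC: ∂u_i/∂g_i = α_i − g_i = 0, so g_i* = α_i.
NE contributions = (3.6, 4.4, 2.4, 0.7, 3.7, 0.9); G = 15.7.
u_1 = α_1·G − ½·(g_1)² = 3.6·15.7 − ½·3.6² = 50.04.

50.04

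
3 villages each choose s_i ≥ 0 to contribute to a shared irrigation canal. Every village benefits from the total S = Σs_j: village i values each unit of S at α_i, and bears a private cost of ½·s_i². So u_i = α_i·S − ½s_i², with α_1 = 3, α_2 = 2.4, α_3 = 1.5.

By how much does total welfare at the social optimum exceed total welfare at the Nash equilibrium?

32.31

Village i's FOC: ∂u_i/∂s_i = α_i − s_i = 0, so s_i* = α_i.
NE contributions = (3, 2.4, 1.5); S = 6.9.
W^NE = (Σα)·S − ½Σα_i² = 6.9² − ½·17.01 = 39.105.
Planner sets s_i = Σα_j = 6.9 for every i, so S^SO = 3·6.9 = 20.7.
W^SO = (Σα)·S^SO − ½·3·(Σα)² = (3/2)·6.9² = 71.415.
Deadweight loss = W^SO − W^NE = 32.31.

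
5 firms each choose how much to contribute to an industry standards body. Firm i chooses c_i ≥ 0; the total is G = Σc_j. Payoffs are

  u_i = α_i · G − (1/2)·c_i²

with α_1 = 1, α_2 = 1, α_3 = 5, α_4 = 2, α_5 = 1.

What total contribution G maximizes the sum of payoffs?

50

Planner FOC: ∂(Σu_j)/∂c_i = (Σα_j) − c_i = 0, so c_i^SO = Σα_j = 10 for every i; G^SO = 50.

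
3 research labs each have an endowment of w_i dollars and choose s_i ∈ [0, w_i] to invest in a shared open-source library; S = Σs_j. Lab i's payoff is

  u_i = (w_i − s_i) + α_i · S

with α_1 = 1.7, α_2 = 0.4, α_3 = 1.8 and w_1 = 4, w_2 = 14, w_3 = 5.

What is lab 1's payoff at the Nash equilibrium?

∂u_i/∂s_i = α_i − 1, so lab i contributes w_i if α_i > 1, else 0.
α_i > 1 for i ∈ {1, 3}; NE contributions (4, 0, 5), S = 9.
u_1 = (4 − 4) + 1.7·9 = 15.3.

15.3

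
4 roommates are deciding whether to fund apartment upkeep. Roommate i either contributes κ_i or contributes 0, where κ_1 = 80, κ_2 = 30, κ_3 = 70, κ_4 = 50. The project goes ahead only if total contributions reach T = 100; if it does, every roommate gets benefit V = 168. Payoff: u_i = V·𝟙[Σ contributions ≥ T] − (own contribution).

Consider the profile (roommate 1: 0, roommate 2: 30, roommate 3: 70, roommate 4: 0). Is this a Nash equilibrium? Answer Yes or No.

Total = 100 ≥ 100: provided.
Roommate 1 (pledges 0, payoff 168): pledging 80 → total 180, payoff 88. No gain.
Roommate 2 (pledges 30, payoff 138): dropping to 0 → total 70, payoff 0. No gain.
Roommate 3 (pledges 70, payoff 98): dropping to 0 → total 30, payoff 0. No gain.
Roommate 4 (pledges 0, payoff 168): pledging 50 → total 150, payoff 118. No gain.

Yes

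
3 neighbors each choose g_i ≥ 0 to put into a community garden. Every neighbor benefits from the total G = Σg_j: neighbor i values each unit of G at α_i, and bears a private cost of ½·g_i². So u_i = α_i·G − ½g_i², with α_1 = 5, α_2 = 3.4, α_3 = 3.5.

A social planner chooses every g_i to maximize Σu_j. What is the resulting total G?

35.7

Planner FOC: ∂(Σu_j)/∂g_i = (Σα_j) − g_i = 0, so g_i^SO = Σα_j = 11.9 for every i; G^SO = 35.7.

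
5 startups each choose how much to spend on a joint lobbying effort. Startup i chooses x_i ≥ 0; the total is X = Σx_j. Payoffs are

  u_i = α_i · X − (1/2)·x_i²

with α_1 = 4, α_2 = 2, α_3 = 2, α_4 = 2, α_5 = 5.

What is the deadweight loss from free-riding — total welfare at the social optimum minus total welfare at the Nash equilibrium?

364

Startup i's FOC: ∂u_i/∂x_i = α_i − x_i = 0, so x_i* = α_i.
NE contributions = (4, 2, 2, 2, 5); X = 15.
W^NE = (Σα)·X − ½Σα_i² = 15² − ½·53 = 198.5.
Planner sets x_i = Σα_j = 15 for every i, so X^SO = 5·15 = 75.
W^SO = (Σα)·X^SO − ½·5·(Σα)² = (5/2)·15² = 562.5.
Deadweight loss = W^SO − W^NE = 364.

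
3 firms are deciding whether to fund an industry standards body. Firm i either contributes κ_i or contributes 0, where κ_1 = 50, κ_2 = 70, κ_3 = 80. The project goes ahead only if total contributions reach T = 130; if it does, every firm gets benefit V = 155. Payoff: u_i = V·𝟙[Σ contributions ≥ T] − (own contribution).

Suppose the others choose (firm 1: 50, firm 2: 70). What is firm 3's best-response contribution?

80

Others' total = 120. Contributing 80 brings total to 200 ≥ 130: gain V − κ_3 = 75.
Best response: 80.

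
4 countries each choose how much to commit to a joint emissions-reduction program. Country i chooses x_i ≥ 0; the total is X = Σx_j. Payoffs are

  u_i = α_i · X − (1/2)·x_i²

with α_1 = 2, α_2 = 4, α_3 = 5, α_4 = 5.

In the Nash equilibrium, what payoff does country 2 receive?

Country i's FOC: ∂u_i/∂x_i = α_i − x_i = 0, so x_i* = α_i.
NE contributions = (2, 4, 5, 5); X = 16.
u_2 = α_2·X − ½·(x_2)² = 4·16 − ½·4² = 56.

56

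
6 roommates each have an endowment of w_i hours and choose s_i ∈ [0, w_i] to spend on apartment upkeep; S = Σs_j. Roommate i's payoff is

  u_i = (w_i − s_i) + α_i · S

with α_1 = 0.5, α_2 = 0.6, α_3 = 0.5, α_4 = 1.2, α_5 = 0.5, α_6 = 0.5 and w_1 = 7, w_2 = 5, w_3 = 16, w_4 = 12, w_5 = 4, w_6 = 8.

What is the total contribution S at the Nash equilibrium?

12

∂u_i/∂s_i = α_i − 1, so roommate i contributes w_i if α_i > 1, else 0.
α_i > 1 for i ∈ {4}; NE contributions (0, 0, 0, 12, 0, 0), S = 12.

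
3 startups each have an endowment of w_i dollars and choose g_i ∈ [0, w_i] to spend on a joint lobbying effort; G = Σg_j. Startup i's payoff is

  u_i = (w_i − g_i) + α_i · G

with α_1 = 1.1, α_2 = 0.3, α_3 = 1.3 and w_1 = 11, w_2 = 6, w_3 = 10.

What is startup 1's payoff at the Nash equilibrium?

∂u_i/∂g_i = α_i − 1, so startup i contributes w_i if α_i > 1, else 0.
α_i > 1 for i ∈ {1, 3}; NE contributions (11, 0, 10), G = 21.
u_1 = (11 − 11) + 1.1·21 = 23.1.

23.1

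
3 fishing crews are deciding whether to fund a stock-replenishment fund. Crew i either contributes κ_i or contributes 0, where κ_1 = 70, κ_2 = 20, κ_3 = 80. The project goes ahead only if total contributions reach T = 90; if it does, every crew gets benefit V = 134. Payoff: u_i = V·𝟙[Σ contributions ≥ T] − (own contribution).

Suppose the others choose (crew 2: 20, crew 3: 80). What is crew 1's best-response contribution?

Others' total = 100 ≥ 90; contributing adds cost 70 for no extra benefit.
Best response: 0.

0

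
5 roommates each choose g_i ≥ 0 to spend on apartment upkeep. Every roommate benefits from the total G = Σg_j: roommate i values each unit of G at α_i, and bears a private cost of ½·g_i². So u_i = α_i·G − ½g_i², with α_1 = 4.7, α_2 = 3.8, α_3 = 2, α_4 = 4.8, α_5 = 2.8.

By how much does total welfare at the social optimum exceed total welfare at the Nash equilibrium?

527.12

Roommate i's FOC: ∂u_i/∂g_i = α_i − g_i = 0, so g_i* = α_i.
NE contributions = (4.7, 3.8, 2, 4.8, 2.8); G = 18.1.
W^NE = (Σα)·G − ½Σα_i² = 18.1² − ½·71.41 = 291.905.
Planner sets g_i = Σα_j = 18.1 for every i, so G^SO = 5·18.1 = 90.5.
W^SO = (Σα)·G^SO − ½·5·(Σα)² = (5/2)·18.1² = 819.025.
Deadweight loss = W^SO − W^NE = 527.12.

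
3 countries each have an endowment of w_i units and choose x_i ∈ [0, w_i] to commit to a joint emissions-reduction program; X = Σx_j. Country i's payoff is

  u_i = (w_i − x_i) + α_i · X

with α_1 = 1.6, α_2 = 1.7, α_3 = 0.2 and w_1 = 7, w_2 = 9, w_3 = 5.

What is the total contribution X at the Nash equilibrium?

16

∂u_i/∂x_i = α_i − 1, so country i contributes w_i if α_i > 1, else 0.
α_i > 1 for i ∈ {1, 2}; NE contributions (7, 9, 0), X = 16.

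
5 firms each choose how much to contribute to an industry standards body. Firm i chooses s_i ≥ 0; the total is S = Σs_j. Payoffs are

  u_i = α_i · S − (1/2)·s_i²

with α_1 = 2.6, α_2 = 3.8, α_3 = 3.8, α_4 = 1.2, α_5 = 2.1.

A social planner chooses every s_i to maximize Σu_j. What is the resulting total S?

Planner FOC: ∂(Σu_j)/∂s_i = (Σα_j) − s_i = 0, so s_i^SO = Σα_j = 13.5 for every i; S^SO = 67.5.

67.5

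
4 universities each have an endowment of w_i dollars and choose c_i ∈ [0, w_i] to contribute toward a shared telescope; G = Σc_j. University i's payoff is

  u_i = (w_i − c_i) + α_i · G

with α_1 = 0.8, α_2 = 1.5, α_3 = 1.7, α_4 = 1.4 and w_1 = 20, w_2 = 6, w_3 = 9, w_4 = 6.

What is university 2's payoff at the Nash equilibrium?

31.5

∂u_i/∂c_i = α_i − 1, so university i contributes w_i if α_i > 1, else 0.
α_i > 1 for i ∈ {2, 3, 4}; NE contributions (0, 6, 9, 6), G = 21.
u_2 = (6 − 6) + 1.5·21 = 31.5.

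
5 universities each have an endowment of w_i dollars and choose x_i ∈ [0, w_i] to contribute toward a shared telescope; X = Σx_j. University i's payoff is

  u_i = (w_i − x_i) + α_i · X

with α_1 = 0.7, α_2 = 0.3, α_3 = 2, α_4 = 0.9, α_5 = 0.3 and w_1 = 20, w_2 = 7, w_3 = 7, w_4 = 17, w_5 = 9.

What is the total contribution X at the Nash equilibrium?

∂u_i/∂x_i = α_i − 1, so university i contributes w_i if α_i > 1, else 0.
α_i > 1 for i ∈ {3}; NE contributions (0, 0, 7, 0, 0), X = 7.

7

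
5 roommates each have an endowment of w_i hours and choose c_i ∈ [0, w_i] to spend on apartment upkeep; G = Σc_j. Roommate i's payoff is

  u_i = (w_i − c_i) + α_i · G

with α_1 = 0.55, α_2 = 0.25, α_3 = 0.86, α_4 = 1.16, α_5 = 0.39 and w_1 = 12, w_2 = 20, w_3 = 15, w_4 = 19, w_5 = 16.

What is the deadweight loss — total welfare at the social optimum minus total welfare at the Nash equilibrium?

139.23

∂u_i/∂c_i = α_i − 1, so roommate i contributes w_i if α_i > 1, else 0.
α_i > 1 for i ∈ {4}; NE contributions (0, 0, 0, 19, 0), G = 19.
W^NE = Σw_i − G^NE + (Σα_i)·G^NE = 82 + 2.21·19 = 123.99.
Planner: ∂(Σu_j)/∂c_i = Σα_j − 1 = 2.21 > 0, so everyone contributes w_i; G^SO = 82, W^SO = 82 + 2.21·82 = 263.22.
Deadweight loss = 139.23.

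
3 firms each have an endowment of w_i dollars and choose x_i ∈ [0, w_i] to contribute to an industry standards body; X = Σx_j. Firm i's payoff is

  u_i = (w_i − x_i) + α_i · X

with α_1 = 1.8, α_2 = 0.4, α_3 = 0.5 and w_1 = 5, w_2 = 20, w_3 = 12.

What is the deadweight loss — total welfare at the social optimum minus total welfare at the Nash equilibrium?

54.4

∂u_i/∂x_i = α_i − 1, so firm i contributes w_i if α_i > 1, else 0.
α_i > 1 for i ∈ {1}; NE contributions (5, 0, 0), X = 5.
W^NE = Σw_i − X^NE + (Σα_i)·X^NE = 37 + 1.7·5 = 45.5.
Planner: ∂(Σu_j)/∂x_i = Σα_j − 1 = 1.7 > 0, so everyone contributes w_i; X^SO = 37, W^SO = 37 + 1.7·37 = 99.9.
Deadweight loss = 54.4.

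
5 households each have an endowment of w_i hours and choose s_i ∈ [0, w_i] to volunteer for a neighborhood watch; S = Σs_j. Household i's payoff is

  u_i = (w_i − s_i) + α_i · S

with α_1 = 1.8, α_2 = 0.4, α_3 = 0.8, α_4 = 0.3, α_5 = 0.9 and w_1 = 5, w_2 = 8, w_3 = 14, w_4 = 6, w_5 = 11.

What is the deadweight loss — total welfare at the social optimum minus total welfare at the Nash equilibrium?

∂u_i/∂s_i = α_i − 1, so household i contributes w_i if α_i > 1, else 0.
α_i > 1 for i ∈ {1}; NE contributions (5, 0, 0, 0, 0), S = 5.
W^NE = Σw_i − S^NE + (Σα_i)·S^NE = 44 + 3.2·5 = 60.
Planner: ∂(Σu_j)/∂s_i = Σα_j − 1 = 3.2 > 0, so everyone contributes w_i; S^SO = 44, W^SO = 44 + 3.2·44 = 184.8.
Deadweight loss = 124.8.

124.8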